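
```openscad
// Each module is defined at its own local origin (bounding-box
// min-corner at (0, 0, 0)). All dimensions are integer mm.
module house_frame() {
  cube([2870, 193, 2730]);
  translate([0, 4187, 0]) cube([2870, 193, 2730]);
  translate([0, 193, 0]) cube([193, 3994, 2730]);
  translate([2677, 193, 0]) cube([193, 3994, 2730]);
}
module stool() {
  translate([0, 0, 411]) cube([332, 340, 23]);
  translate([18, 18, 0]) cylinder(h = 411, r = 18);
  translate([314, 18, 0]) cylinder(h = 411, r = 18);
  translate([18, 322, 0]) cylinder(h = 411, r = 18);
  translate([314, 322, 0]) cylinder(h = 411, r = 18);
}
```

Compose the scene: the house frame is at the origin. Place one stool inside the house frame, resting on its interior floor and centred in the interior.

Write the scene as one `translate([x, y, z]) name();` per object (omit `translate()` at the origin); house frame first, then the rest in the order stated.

house_frame();
translate([1269, 2020, 0]) stool();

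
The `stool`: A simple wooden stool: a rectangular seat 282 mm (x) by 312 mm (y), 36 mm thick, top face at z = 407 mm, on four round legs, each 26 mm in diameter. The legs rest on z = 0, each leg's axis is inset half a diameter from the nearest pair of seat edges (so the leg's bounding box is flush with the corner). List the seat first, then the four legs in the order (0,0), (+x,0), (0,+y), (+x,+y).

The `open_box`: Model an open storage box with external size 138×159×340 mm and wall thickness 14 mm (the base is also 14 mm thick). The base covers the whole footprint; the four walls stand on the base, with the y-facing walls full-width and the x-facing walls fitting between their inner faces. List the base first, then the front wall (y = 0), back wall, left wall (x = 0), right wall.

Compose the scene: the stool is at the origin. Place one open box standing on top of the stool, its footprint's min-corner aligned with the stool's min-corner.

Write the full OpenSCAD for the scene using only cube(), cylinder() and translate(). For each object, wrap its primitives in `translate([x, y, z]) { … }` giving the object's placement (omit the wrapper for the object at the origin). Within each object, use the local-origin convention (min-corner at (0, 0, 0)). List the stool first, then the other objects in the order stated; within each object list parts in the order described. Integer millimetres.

translate([0, 0, 371]) cube([282, 312, 36]);
translate([13, 13, 0]) cylinder(h = 371, r = 13);
translate([269, 13, 0]) cylinder(h = 371, r = 13);
translate([13, 299, 0]) cylinder(h = 371, r = 13);
translate([269, 299, 0]) cylinder(h = 371, r = 13);
translate([0, 0, 407]) {
  cube([138, 159, 14]);
  translate([0, 0, 14]) cube([138, 14, 326]);
  translate([0, 145, 14]) cube([138, 14, 326]);
  translate([0, 14, 14]) cube([14, 131, 326]);
  translate([124, 14, 14]) cube([14, 131, 326]);
}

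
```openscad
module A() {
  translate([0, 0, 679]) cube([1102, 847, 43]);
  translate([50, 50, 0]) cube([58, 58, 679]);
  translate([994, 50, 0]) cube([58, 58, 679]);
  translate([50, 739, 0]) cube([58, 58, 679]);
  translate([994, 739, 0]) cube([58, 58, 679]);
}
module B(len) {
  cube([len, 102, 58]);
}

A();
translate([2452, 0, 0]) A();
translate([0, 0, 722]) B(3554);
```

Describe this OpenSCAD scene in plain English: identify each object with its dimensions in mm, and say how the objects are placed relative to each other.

A is a table with a 1102×847 mm rectangular top, 43 mm thick, top surface at z = 722 mm, supported by four 58×58 mm square legs, each inset 50 mm from the nearest pair of top edges, running from the floor.

B is a rectangular beam 3554 mm long (x), 102 mm deep (y), 58 mm thick (z).

The beam spans the tops of two tables placed 1350 mm apart, resting at z = 722 mm.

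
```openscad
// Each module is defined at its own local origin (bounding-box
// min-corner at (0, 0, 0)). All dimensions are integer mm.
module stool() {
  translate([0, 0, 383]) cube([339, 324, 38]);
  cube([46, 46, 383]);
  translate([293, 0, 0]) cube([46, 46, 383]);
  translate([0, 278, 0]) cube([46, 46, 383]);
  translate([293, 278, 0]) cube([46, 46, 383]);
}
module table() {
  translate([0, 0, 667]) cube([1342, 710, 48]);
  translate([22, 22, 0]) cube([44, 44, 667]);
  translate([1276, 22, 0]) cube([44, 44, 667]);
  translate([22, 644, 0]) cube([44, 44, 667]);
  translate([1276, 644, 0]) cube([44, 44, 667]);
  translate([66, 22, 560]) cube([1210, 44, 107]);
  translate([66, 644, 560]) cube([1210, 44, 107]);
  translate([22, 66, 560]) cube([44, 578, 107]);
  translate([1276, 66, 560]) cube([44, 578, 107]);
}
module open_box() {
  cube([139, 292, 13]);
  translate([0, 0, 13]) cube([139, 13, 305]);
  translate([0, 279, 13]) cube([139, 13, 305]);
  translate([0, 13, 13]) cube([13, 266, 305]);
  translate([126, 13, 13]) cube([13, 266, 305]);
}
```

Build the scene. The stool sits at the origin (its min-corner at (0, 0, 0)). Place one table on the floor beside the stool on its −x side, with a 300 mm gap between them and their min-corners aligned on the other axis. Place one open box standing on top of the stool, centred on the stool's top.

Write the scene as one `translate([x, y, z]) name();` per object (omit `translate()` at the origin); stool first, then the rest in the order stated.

stool();
translate([-1642, 0, 0]) table();
translate([100, 16, 421]) open_box();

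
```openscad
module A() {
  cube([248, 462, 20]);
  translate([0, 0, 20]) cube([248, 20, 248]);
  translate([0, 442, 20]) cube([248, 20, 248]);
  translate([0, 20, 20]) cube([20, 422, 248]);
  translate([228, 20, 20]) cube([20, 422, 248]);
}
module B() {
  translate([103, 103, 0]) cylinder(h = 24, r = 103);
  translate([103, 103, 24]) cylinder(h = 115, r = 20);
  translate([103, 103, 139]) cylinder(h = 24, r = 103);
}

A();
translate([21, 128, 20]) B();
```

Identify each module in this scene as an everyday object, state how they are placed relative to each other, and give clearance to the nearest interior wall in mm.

Clearances: x = 1, y = 108; minimum 1 mm.

A is an open box. B is a spool. The spool sits inside the open box, centred. The clearance to the nearest interior wall is 1 mm.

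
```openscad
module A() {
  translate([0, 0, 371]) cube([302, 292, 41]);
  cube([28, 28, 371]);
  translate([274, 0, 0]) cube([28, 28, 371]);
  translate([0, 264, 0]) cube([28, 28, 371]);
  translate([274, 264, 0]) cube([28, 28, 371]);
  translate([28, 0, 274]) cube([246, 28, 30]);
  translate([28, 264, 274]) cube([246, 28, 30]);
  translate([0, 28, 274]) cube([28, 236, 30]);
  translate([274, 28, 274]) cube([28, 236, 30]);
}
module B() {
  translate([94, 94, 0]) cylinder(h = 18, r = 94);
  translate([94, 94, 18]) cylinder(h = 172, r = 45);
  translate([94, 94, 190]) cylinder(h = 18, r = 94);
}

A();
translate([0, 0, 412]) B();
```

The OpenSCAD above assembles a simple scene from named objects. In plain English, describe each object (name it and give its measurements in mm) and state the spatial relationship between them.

A is a simple wooden stool: a rectangular seat 302 mm (x) by 292 mm (y), 41 mm thick, top face at z = 412 mm, on four square legs, each 28×28 mm in cross-section. The legs rest on z = 0, each flush with a corner of the seat. Four stretchers, 28 mm wide and 30 mm tall, connect adjacent legs with their undersides at z = 274 mm, each running between the inner faces of the legs it joins and aligned with the legs' outer faces on the other axis.

B is a spool: two coaxial disc flanges of radius 94 mm and thickness 18 mm, joined by a core cylinder of radius 45 mm and height 172 mm. The lower flange rests on z = 0 and the three cylinders share a vertical axis.

The spool is on top of the stool.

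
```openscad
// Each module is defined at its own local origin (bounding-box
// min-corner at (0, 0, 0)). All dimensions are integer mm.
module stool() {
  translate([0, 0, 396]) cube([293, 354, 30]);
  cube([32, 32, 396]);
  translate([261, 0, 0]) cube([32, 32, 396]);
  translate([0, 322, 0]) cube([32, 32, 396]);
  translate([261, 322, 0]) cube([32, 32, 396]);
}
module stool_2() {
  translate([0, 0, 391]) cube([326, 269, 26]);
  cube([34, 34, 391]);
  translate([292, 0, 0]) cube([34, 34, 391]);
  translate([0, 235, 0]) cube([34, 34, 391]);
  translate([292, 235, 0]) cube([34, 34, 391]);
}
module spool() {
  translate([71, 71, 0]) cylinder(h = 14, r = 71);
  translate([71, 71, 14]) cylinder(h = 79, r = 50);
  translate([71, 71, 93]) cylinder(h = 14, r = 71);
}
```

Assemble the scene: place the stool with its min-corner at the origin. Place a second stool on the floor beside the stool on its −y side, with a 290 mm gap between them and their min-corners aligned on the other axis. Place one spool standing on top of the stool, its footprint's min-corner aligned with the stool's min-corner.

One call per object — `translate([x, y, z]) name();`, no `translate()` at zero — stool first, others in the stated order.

stool();
translate([0, -559, 0]) stool_2();
translate([0, 0, 426]) spool();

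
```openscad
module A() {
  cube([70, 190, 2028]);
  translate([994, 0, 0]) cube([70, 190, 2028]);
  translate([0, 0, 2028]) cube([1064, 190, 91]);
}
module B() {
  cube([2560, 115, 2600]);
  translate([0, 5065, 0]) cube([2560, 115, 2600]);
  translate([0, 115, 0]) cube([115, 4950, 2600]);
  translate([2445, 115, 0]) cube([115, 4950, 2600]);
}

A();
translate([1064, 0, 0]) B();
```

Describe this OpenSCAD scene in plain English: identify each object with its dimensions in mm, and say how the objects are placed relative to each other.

A is a rectangular door frame: two vertical jambs of 70×190 mm section, 2028 mm tall, with a clear opening 924 mm wide between their inner faces. A header 91 mm tall and 190 mm deep lies on top of the jambs and spans the full outside width.

B is a box-shaped house frame (walls only): outside footprint 2560×5180 mm, wall height 2600 mm, wall thickness 115 mm. The two y-facing walls run the full x-width; the two x-facing walls fit between the inner faces of the y-facing walls.

The house frame is against the door frame's +x side, with their −y faces flush.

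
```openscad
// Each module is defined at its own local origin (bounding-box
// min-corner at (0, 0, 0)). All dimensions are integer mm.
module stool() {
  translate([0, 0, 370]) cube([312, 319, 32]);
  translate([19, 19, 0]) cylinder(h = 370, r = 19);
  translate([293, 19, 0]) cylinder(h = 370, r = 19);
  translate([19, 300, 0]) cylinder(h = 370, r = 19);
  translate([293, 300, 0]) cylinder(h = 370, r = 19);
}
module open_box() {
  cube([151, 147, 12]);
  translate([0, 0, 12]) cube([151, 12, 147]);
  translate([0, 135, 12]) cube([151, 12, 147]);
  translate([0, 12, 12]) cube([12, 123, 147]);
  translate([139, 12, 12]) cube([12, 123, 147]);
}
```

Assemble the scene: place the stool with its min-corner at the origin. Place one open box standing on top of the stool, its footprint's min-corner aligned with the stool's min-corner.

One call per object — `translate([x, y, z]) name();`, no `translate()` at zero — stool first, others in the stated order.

stool();
translate([0, 0, 402]) open_box();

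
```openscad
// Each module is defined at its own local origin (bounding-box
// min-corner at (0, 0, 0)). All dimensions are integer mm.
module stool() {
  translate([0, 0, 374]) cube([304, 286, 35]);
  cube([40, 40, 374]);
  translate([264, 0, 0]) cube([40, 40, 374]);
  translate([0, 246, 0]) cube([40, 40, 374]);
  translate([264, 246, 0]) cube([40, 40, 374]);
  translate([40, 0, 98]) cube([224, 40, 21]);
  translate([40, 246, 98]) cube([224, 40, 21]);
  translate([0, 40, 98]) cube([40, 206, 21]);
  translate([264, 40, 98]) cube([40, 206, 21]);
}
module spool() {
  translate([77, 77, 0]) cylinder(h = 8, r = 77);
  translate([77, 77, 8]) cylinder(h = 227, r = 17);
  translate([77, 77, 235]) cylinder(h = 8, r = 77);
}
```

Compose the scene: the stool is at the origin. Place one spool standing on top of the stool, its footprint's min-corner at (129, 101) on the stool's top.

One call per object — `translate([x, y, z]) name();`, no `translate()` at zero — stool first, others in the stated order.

stool();
translate([129, 101, 409]) spool();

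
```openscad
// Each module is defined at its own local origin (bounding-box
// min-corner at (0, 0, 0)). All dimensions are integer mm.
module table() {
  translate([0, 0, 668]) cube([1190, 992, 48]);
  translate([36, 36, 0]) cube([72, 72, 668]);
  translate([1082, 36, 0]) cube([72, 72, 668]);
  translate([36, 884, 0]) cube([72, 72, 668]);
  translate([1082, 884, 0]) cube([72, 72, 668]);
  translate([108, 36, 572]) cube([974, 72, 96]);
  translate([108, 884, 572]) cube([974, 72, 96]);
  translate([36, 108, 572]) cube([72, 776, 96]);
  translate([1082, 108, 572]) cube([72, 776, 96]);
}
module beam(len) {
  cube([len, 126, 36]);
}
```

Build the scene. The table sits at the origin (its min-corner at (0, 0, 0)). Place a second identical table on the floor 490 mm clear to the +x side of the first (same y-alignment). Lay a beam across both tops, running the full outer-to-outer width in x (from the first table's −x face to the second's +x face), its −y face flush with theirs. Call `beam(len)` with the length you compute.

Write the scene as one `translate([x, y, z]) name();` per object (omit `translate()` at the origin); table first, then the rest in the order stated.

table();
translate([1680, 0, 0]) table();
translate([0, 0, 716]) beam(2870);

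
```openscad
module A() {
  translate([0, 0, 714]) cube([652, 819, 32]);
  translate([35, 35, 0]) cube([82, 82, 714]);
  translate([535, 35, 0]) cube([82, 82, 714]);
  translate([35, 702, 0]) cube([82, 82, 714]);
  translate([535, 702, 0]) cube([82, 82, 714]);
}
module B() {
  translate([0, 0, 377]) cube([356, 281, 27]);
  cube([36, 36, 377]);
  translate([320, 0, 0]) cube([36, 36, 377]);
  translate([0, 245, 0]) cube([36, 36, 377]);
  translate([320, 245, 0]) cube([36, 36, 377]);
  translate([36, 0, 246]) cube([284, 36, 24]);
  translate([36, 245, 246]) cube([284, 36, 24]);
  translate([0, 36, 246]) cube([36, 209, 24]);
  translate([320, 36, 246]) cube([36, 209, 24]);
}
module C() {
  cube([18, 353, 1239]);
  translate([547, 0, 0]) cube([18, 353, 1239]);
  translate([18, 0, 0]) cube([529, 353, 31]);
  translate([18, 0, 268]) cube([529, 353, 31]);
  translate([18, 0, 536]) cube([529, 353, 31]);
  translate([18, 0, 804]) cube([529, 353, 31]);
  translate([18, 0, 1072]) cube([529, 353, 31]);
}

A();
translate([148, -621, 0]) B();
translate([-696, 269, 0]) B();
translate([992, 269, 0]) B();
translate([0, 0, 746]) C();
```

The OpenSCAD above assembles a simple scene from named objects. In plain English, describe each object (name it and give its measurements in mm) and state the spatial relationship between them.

A is a table with a 652×819 mm rectangular top, 32 mm thick, top surface at z = 746 mm, supported by four 82×82 mm square legs, each inset 35 mm from the nearest pair of top edges, running from the floor.

B is a simple wooden stool: a rectangular seat 356 mm (x) by 281 mm (y), 27 mm thick, top face at z = 404 mm, on four square legs, each 36×36 mm in cross-section. The legs rest on z = 0, each flush with a corner of the seat. Four stretchers, 36 mm wide and 24 mm tall, connect adjacent legs with their undersides at z = 246 mm, each running between the inner faces of the legs it joins and aligned with the legs' outer faces on the other axis.

C is a bookshelf 565 mm wide overall, 353 mm deep and 1239 mm tall. The two sides are 18 mm thick vertical panels. 5 horizontal shelves of 31 mm thickness span between the inner faces of the sides; the lowest shelf sits on the floor and shelves are stacked with a clear vertical gap of 237 mm between each pair.

Three stools sit around the table at the −y, −x, +x sides. The bookshelf is on top of the table.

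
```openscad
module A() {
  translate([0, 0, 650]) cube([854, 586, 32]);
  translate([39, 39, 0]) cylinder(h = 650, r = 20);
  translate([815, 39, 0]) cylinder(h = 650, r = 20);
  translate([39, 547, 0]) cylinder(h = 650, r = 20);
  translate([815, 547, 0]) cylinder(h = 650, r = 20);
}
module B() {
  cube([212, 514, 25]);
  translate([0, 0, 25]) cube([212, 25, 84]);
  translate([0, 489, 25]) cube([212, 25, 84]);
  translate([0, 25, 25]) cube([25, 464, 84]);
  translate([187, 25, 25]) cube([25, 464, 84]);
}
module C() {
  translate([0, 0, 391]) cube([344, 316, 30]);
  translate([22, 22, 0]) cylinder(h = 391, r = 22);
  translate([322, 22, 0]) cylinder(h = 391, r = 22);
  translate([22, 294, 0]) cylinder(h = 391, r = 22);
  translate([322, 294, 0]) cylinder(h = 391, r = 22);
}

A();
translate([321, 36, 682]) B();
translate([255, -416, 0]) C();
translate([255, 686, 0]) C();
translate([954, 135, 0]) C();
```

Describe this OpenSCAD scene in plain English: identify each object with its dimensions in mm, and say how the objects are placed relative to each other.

A is a rectangular dining table. The top is 854×586×32 mm with its upper surface at z = 682 mm. It stands on four round legs of 40 mm diameter, each leg's bounding box inset 19 mm from the nearest pair of top edges, running from the floor to the underside of the top.

B is an open storage box with external size 212×514×109 mm and wall thickness 25 mm (the base is also 25 mm thick). The base covers the whole footprint; the four walls stand on the base, with the y-facing walls full-width and the x-facing walls fitting between their inner faces.

C is a four-legged stool. The seat is a 344×316×30 mm slab whose top surface is at z = 421 mm; four round legs, each 44 mm in diameter, run from the floor (z = 0) to the underside of the seat, each leg's axis is inset half a diameter from the nearest pair of seat edges (so the leg's bounding box is flush with the corner).

The open box is on top of the table, centred. Three stools sit around the table at the −y, +y, +x sides.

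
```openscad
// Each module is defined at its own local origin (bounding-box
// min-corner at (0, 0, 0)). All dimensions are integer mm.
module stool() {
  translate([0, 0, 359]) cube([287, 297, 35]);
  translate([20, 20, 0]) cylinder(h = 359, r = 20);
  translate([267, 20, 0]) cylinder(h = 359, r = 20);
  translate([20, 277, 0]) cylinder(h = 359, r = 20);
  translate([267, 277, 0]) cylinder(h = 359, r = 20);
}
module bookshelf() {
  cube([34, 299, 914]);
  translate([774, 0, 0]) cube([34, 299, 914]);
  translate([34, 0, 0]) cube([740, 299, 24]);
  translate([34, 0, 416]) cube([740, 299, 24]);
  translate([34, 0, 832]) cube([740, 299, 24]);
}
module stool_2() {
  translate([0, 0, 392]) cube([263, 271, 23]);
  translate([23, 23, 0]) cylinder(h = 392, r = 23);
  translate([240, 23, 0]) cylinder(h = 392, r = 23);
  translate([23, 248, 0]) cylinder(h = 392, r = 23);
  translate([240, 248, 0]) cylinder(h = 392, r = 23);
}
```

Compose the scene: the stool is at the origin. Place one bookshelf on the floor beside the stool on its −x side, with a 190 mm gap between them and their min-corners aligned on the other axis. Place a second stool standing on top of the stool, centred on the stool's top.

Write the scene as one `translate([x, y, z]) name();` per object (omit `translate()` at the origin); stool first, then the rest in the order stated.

stool();
translate([-998, 0, 0]) bookshelf();
translate([12, 13, 394]) stool_2();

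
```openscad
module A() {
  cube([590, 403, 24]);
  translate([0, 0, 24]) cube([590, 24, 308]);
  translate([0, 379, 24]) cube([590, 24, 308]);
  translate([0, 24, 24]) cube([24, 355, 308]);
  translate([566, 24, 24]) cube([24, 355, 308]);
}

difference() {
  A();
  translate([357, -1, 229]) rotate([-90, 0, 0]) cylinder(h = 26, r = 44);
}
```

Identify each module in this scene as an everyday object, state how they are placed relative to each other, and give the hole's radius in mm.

A is an open box. The open box has a circular hole through its front wall. The hole's radius is 44 mm.

The subtracted cylinder has r = 44 mm.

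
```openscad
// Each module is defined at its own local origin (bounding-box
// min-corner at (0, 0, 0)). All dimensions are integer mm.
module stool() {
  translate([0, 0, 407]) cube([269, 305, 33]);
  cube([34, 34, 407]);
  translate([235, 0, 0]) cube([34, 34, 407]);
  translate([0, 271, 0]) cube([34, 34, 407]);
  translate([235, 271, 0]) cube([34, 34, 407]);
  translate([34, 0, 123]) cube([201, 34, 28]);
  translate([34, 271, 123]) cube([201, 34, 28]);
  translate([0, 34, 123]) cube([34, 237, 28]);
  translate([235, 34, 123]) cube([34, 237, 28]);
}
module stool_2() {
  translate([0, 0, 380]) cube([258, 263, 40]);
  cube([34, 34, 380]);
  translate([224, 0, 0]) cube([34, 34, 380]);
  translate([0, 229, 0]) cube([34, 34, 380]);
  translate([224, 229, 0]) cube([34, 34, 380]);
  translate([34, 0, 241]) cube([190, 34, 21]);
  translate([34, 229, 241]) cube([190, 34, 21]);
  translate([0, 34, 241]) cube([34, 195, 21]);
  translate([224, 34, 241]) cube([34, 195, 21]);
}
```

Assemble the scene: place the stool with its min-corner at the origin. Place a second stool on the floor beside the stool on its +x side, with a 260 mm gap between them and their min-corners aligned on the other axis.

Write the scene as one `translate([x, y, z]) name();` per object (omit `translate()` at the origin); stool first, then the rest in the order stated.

stool();
translate([529, 0, 0]) stool_2();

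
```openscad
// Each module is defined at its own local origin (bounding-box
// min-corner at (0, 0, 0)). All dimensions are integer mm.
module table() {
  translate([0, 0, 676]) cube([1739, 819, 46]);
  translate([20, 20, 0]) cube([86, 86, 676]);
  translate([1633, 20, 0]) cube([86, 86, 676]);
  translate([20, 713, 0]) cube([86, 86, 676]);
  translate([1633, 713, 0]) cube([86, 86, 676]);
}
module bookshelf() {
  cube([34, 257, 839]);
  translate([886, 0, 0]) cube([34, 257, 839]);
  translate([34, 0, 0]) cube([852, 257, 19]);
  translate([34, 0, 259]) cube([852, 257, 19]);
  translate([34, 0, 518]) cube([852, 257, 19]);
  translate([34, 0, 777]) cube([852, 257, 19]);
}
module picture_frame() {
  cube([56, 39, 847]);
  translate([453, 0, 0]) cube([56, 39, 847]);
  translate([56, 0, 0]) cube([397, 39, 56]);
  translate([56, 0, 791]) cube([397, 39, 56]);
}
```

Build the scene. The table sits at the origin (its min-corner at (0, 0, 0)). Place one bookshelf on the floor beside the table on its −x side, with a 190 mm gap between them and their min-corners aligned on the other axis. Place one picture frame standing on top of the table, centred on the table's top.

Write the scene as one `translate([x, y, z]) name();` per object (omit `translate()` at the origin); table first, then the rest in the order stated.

table();
translate([-1110, 0, 0]) bookshelf();
translate([615, 390, 722]) picture_frame();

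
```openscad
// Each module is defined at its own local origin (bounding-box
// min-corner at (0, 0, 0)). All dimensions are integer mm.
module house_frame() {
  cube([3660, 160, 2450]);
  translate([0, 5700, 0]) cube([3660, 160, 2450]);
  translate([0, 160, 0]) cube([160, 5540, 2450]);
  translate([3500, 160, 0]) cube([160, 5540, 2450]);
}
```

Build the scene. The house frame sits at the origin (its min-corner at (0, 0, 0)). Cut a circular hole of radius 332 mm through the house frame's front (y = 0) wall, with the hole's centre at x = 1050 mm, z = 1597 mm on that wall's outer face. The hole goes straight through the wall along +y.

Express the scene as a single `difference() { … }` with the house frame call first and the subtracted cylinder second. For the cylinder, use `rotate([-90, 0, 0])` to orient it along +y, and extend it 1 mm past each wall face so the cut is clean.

difference() {
  house_frame();
  translate([1050, -1, 1597]) rotate([-90, 0, 0]) cylinder(h = 162, r = 332);
}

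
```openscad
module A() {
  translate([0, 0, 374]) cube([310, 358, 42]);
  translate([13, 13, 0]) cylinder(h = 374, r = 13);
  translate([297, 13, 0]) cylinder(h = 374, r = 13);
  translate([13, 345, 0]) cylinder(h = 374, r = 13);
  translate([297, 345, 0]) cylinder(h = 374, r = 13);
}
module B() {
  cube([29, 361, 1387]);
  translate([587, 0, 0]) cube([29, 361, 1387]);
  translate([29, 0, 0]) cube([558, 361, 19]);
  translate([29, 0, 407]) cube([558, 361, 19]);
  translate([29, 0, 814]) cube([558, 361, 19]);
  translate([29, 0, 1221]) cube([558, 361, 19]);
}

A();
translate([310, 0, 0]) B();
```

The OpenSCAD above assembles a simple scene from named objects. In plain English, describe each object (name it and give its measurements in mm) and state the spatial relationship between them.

A is a four-legged stool. The seat is 310×358 mm, 42 mm thick, top at z = 416 mm. It stands on four round legs, each 26 mm in diameter, from z = 0 to the seat underside, each leg's axis is inset half a diameter from the nearest pair of seat edges (so the leg's bounding box is flush with the corner).

B is an open bookshelf. Two side panels, each 29 mm thick, 361 mm deep and 1387 mm tall, stand 616 mm apart (outside-to-outside). Between them sit 4 shelves, each 19 mm thick and 361 mm deep, spanning the full gap between the sides. The bottom shelf rests on the floor (its underside at z = 0) and the clear gap between one shelf's top and the next shelf's underside is 388 mm.

The bookshelf is against the stool's +x side, with their −y faces flush.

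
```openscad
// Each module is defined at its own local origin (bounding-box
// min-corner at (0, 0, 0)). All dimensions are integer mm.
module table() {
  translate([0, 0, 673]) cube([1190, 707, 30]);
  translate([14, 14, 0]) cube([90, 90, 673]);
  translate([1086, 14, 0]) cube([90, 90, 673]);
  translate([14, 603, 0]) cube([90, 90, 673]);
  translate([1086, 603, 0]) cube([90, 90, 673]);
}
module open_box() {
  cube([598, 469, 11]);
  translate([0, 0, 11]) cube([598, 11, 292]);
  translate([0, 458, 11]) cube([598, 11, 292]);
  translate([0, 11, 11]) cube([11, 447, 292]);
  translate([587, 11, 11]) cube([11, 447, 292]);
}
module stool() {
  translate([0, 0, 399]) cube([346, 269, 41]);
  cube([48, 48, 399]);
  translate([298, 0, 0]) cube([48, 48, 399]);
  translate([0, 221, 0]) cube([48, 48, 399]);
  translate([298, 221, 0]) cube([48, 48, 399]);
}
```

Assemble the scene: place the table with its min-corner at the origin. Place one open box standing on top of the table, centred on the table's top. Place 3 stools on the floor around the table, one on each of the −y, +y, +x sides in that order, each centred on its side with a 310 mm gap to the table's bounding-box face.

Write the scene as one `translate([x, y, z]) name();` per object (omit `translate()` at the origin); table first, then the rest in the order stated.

table();
translate([296, 119, 703]) open_box();
translate([422, -579, 0]) stool();
translate([422, 1017, 0]) stool();
translate([1500, 219, 0]) stool();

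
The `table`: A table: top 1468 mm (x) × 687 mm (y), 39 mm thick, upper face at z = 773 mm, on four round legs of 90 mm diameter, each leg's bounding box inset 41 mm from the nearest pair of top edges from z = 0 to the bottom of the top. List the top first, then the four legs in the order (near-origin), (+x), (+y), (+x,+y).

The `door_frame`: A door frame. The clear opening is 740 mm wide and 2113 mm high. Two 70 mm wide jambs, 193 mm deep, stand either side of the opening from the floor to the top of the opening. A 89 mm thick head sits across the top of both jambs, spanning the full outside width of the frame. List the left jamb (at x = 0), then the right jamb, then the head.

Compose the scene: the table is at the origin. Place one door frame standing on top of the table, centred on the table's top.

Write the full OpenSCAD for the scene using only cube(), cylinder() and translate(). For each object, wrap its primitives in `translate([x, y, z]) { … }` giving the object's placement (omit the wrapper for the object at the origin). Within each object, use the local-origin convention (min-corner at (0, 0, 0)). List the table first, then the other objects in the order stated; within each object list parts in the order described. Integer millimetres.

translate([0, 0, 734]) cube([1468, 687, 39]);
translate([86, 86, 0]) cylinder(h = 734, r = 45);
translate([1382, 86, 0]) cylinder(h = 734, r = 45);
translate([86, 601, 0]) cylinder(h = 734, r = 45);
translate([1382, 601, 0]) cylinder(h = 734, r = 45);
translate([294, 247, 773]) {
  cube([70, 193, 2113]);
  translate([810, 0, 0]) cube([70, 193, 2113]);
  translate([0, 0, 2113]) cube([880, 193, 89]);
}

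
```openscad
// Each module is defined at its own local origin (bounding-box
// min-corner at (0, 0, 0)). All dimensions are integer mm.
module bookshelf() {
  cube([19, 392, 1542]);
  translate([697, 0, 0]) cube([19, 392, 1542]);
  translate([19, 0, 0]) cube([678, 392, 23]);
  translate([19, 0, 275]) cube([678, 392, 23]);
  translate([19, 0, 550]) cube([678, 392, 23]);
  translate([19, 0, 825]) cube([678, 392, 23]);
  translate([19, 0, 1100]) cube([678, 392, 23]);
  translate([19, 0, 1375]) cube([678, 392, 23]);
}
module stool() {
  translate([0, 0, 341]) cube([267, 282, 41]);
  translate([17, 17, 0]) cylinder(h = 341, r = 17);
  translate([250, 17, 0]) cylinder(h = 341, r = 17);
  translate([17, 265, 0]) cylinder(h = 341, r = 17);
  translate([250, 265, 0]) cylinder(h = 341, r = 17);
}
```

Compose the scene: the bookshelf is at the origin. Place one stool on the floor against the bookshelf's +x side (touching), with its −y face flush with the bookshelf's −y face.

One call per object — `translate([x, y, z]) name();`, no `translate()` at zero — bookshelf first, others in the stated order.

bookshelf();
translate([716, 0, 0]) stool();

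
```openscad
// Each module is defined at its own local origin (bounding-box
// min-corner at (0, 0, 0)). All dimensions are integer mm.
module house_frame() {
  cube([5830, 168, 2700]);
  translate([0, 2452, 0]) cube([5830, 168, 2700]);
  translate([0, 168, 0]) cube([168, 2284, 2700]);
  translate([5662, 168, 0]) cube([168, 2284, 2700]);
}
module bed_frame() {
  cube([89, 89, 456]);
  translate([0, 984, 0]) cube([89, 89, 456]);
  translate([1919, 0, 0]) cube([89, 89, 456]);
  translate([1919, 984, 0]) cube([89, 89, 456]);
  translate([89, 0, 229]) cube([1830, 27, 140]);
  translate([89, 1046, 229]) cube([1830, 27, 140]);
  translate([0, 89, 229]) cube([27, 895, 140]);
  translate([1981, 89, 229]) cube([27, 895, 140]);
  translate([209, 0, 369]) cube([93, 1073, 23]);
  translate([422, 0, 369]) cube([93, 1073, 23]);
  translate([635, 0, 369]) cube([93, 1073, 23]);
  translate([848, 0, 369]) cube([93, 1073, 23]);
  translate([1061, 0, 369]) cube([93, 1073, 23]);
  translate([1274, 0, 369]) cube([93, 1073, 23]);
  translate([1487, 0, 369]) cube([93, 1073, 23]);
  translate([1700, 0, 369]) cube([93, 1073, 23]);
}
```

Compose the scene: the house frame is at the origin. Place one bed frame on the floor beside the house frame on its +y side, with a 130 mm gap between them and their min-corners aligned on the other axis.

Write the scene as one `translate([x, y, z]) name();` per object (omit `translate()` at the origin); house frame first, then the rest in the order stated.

house_frame();
translate([0, 2750, 0]) bed_frame();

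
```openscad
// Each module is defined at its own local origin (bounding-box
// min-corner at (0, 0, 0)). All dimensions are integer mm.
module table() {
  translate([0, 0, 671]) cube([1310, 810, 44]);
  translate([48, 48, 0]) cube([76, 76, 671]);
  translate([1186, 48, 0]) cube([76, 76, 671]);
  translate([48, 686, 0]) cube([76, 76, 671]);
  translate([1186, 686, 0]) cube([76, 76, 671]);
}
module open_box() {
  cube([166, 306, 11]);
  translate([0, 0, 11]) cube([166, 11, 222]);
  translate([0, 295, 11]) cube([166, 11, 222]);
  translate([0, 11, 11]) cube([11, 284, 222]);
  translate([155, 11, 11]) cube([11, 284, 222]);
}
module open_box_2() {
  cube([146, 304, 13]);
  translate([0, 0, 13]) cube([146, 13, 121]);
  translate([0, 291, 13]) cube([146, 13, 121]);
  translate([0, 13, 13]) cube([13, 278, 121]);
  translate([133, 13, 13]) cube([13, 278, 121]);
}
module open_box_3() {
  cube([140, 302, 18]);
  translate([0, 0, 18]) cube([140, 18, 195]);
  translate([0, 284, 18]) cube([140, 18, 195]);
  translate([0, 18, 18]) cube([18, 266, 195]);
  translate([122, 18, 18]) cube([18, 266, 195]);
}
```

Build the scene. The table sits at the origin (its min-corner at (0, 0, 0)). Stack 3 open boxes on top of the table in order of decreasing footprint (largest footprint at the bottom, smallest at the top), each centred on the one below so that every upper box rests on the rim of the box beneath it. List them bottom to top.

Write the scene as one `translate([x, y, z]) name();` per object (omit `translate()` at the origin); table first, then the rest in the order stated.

table();
translate([572, 252, 715]) open_box();
translate([582, 253, 948]) open_box_2();
translate([585, 254, 1082]) open_box_3();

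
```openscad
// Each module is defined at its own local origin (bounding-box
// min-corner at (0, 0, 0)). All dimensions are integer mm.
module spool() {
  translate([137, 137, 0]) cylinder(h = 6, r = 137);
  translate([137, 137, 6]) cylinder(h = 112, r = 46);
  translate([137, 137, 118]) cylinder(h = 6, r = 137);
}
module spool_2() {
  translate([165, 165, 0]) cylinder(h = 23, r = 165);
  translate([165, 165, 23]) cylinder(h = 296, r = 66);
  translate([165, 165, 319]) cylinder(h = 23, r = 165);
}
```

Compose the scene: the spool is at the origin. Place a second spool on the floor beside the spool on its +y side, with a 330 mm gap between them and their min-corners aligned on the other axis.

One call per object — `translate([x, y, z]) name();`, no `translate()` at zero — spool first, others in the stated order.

spool();
translate([0, 604, 0]) spool_2();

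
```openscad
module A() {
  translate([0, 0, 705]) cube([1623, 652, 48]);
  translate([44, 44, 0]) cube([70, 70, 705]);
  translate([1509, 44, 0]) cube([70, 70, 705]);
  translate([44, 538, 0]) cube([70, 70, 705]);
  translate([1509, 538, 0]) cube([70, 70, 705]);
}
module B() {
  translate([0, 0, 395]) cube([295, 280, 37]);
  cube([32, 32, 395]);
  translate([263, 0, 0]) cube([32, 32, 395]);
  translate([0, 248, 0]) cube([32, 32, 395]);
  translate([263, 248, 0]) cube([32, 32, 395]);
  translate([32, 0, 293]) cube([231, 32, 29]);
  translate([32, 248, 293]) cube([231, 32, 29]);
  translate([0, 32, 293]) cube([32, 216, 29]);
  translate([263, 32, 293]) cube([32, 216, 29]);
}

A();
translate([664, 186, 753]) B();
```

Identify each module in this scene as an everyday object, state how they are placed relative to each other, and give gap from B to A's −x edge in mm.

A is a table. B is a stool. The stool is on top of the table, centred. The gap from the stool to the table's −x edge is 664 mm.

The stool's min-x is at 664; the table's min-x is 0; gap = 664 mm.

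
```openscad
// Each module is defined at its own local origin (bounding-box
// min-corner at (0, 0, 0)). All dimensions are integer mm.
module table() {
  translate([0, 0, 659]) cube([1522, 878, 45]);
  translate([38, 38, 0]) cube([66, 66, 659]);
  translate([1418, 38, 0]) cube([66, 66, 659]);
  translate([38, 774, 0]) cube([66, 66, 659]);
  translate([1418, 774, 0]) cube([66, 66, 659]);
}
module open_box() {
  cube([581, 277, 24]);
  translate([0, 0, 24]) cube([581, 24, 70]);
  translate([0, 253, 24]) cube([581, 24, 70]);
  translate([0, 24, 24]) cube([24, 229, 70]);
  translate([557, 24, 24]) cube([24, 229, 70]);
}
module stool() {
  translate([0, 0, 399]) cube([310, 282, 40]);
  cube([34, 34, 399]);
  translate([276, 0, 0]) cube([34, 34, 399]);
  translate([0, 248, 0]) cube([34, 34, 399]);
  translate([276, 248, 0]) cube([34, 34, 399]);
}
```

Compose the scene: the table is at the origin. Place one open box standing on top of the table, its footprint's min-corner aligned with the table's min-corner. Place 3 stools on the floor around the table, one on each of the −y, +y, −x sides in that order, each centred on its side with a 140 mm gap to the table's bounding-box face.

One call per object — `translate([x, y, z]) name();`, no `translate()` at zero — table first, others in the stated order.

table();
translate([0, 0, 704]) open_box();
translate([606, -422, 0]) stool();
translate([606, 1018, 0]) stool();
translate([-450, 298, 0]) stool();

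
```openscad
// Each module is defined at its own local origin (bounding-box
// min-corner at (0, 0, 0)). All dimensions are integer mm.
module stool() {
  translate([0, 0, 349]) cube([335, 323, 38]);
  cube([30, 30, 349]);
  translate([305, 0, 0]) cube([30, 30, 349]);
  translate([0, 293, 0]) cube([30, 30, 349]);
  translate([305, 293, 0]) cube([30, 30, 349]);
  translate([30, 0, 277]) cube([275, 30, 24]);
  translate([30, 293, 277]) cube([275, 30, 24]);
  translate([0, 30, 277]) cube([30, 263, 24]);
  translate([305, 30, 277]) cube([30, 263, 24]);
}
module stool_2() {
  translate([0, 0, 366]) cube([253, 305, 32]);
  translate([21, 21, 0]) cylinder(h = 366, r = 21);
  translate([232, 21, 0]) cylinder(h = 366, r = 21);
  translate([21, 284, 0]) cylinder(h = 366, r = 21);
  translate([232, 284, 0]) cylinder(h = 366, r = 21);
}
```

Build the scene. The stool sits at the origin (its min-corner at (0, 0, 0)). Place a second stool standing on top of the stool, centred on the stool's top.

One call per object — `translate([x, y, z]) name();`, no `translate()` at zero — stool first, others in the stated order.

stool();
translate([41, 9, 387]) stool_2();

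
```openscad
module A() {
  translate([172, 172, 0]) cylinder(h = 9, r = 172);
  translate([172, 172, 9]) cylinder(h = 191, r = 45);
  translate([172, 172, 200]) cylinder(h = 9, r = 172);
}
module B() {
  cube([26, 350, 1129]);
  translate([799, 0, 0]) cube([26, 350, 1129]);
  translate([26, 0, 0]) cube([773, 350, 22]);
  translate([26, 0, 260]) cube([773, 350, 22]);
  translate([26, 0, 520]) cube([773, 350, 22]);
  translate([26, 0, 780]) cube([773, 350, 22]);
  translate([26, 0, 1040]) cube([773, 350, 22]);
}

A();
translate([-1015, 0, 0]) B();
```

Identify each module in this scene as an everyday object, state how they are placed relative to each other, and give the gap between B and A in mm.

The bookshelf's nearest face is 190 mm from the spool's −x face.

A is a spool. B is a bookshelf. The bookshelf is on the floor beside the spool on its −x side. The gap between the bookshelf and the spool is 190 mm.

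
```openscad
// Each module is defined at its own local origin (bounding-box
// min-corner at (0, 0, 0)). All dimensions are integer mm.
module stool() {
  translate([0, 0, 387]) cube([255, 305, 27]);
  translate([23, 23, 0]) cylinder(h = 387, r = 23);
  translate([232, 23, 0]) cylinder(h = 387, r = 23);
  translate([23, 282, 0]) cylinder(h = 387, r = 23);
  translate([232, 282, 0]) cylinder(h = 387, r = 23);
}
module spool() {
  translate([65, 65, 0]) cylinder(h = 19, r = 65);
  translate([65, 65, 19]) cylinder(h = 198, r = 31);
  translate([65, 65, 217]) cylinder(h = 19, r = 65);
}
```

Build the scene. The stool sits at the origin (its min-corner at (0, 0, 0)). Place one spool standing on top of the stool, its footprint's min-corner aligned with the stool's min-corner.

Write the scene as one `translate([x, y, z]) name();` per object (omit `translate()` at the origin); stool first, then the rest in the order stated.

stool();
translate([0, 0, 414]) spool();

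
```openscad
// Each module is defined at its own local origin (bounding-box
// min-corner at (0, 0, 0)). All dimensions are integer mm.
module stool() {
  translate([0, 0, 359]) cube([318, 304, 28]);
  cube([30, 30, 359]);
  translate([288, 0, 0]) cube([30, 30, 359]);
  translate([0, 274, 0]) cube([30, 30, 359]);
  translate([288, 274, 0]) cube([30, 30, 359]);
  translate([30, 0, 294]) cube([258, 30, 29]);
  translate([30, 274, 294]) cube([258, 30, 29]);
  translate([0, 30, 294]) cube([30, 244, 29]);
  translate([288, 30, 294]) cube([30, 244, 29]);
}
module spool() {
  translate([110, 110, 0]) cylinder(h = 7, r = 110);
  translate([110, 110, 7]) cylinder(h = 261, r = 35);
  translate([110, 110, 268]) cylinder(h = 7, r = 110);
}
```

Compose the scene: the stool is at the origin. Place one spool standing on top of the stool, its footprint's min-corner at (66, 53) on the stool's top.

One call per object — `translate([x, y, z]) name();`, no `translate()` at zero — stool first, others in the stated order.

stool();
translate([66, 53, 387]) spool();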